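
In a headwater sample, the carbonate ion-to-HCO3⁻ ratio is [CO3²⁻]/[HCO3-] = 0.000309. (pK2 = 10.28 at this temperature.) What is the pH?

pH = 6.77

From K2 = [H⁺][CO3²⁻]/[HCO3-]:  pH = pK2 + log₁₀([CO3²⁻]/[HCO3-])
log₁₀(0.000309) = -3.510
pH = 10.28 + (-3.510) = 6.77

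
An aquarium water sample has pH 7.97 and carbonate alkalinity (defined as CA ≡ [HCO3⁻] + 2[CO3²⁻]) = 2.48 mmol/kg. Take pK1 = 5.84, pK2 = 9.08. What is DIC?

DIC = 2.33 mmol/kg

CA = [HCO3⁻] + 2[CO3²⁻] = (α₁ + 2α₂)·DIC
At pH 7.97: [H⁺]/K1 = 10^-2.13 = 0.0074131, K2/[H⁺] = 10^-1.11 = 0.077625
α₁ = 1/(1 + 0.0074131 + 0.077625) = 1/1.0850 = 0.9216; α₂ = α₁·K2/[H⁺] = 0.07154
α₁ + 2α₂ = 1.0647
DIC = CA / (α₁ + 2α₂) = 2.48 / 1.0647 = 2.33 mmol/kg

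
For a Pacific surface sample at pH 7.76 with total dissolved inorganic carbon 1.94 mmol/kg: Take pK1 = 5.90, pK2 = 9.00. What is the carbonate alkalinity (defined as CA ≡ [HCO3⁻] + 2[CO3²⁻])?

CA = [HCO3⁻] + 2[CO3²⁻] = (α₁ + 2α₂)·DIC
At pH 7.76: [H⁺]/K1 = 10^-1.86 = 0.013804, K2/[H⁺] = 10^-1.24 = 0.057544
α₁ = 1/(1 + 0.013804 + 0.057544) = 1/1.0713 = 0.9334; α₂ = α₁·K2/[H⁺] = 0.05371
α₁ + 2α₂ = 1.0408
CA = 1.0408 × 1.94 = 2.02 mmol/kg

CA = 2.02 mmol/kg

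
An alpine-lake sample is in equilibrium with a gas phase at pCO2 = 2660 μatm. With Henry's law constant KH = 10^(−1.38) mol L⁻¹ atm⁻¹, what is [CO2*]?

[CO2*] = 111 μmol/L

KH = 10^(−1.38) = 4.169×10^-2 mol L⁻¹ atm⁻¹
[CO2*] = KH · pCO2 = 4.169×10^-2 × 2660×10^-6 atm = 1.11×10^-4 mol/L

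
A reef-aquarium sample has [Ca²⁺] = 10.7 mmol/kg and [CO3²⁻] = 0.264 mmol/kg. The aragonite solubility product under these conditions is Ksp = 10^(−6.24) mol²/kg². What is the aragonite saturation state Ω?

Ksp = 10^(−6.24) = 5.754×10^-7
Ω = [Ca²⁺][CO3²⁻]/Ksp = (10.7×10^-3)(0.264×10^-3) / 5.754×10^-7 = 4.91

Ω = 4.91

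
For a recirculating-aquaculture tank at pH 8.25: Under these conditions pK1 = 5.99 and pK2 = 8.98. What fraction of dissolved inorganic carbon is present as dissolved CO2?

α₀ = 1 / (1 + K1/[H⁺] + K1K2/[H⁺]²) = 1 / (1 + 10^+2.26 + 10^+1.53)
   = 1 / (1 + 181.97 + 33.884) = 1/216.85 = 0.004611

α₀ = 0.00461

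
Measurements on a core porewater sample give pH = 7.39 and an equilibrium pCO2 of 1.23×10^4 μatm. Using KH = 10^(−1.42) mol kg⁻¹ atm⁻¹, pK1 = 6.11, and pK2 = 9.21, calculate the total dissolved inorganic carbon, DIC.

[CO2*] = KH · pCO2 = 10^(−1.42) × 1.23×10^4×10^-6 = 4.676×10^-4 mol/kg
α₀ = 1/(1 + K1/[H⁺] + K1K2/[H⁺]²) = 1/(1 + 10^+1.28 + 10^-0.54) = 0.04916
DIC = [CO2*]/α₀ = 4.676×10^-4 / 0.04916 = 9.51 mmol/kg

DIC = 9.51 mmol/kg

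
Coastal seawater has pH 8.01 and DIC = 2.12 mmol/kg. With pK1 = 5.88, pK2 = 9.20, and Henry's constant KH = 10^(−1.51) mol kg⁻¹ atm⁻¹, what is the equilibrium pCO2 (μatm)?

α₀ = 1 / (1 + K1/[H⁺] + K1K2/[H⁺]²) = 1 / (1 + 10^+2.13 + 10^+0.94)
   = 1 / (1 + 134.90 + 8.7096) = 1/144.61 = 0.006915
[CO2*] = α₀ × DIC = 0.006915 × 2.12 = 0.01466 mmol/kg = 14.66 μmol/kg
pCO2 = [CO2*]/KH = 1.466×10^-5 / 3.090×10^-2 = 474 μatm

pCO2 = 474 μatm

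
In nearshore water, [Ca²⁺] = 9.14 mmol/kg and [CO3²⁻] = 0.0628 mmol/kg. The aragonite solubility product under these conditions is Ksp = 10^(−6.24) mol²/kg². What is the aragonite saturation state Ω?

Ksp = 10^(−6.24) = 5.754×10^-7
Ω = [Ca²⁺][CO3²⁻]/Ksp = (9.14×10^-3)(0.0628×10^-3) / 5.754×10^-7 = 0.997

Ω = 0.997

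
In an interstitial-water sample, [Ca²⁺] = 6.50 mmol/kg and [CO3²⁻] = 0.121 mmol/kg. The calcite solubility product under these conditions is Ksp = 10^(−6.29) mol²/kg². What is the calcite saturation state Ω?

Ksp = 10^(−6.29) = 5.129×10^-7
Ω = [Ca²⁺][CO3²⁻]/Ksp = (6.50×10^-3)(0.121×10^-3) / 5.129×10^-7 = 1.53

Ω = 1.53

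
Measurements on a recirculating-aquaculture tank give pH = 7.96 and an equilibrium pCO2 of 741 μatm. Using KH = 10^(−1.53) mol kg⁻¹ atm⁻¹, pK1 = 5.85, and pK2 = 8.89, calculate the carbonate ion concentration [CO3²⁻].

[CO3²⁻] = 0.331 mmol/kg

[CO2*] = KH · pCO2 = 10^(−1.53) × 741×10^-6 = 2.187×10^-5 mol/kg
α₀ = 1/(1 + K1/[H⁺] + K1K2/[H⁺]²) = 1/(1 + 10^+2.11 + 10^+1.18) = 0.006898
DIC = [CO2*]/α₀ = 2.187×10^-5 / 0.006898 = 3.170 mmol/kg
[CO3²⁻] = α₂·DIC; α₂ = 0.1044, so [CO3²⁻] = 0.1044 × 3.170 = 0.331 mmol/kg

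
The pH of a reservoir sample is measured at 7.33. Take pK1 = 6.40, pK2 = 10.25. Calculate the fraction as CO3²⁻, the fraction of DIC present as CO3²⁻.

α₂ = 1 / (1 + [H⁺]/K2 + [H⁺]²/(K1K2)) = 1 / (1 + 10^+2.92 + 10^+1.99)
   = 1 / (1 + 831.76 + 97.724) = 1/930.49 = 0.001075

α₂ = 0.00107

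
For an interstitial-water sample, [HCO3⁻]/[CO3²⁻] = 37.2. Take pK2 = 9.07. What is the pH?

pH = 7.50

From K2 = [H⁺][CO3²⁻]/[HCO3⁻]:  pH = pK2 − log₁₀([HCO3⁻]/[CO3²⁻])
log₁₀(37.2) = +1.571
pH = 9.07 − (+1.571) = 7.50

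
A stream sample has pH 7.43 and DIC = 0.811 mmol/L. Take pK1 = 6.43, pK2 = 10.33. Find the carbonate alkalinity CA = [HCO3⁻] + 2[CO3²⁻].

CA = [HCO3⁻] + 2[CO3²⁻] = (α₁ + 2α₂)·DIC
At pH 7.43: [H⁺]/K1 = 10^-1.00 = 0.10000, K2/[H⁺] = 10^-2.90 = 0.0012589
α₁ = 1/(1 + 0.10000 + 0.0012589) = 1/1.1013 = 0.9081; α₂ = α₁·K2/[H⁺] = 0.001143
α₁ + 2α₂ = 0.9103
CA = 0.9103 × 0.811 = 0.738 mmol/L

CA = 0.738 mmol/L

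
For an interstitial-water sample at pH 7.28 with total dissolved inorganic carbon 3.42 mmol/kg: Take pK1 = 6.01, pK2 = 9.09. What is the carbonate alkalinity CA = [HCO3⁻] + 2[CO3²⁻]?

CA = [HCO3⁻] + 2[CO3²⁻] = (α₁ + 2α₂)·DIC
At pH 7.28: [H⁺]/K1 = 10^-1.27 = 0.053703, K2/[H⁺] = 10^-1.81 = 0.015488
α₁ = 1/(1 + 0.053703 + 0.015488) = 1/1.0692 = 0.9353; α₂ = α₁·K2/[H⁺] = 0.01449
α₁ + 2α₂ = 0.9643
CA = 0.9643 × 3.42 = 3.30 mmol/kg

CA = 3.30 mmol/kg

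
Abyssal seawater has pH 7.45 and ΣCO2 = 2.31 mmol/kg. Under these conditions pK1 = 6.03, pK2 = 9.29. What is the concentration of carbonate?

α₂ = 1 / (1 + [H⁺]/K2 + [H⁺]²/(K1K2)) = 1 / (1 + 10^+1.84 + 10^+0.42)
   = 1 / (1 + 69.183 + 2.6303) = 1/72.813 = 0.01373
[CO3²⁻] = α₂ × DIC = 0.01373 × 2.31 = 0.0317 mmol/kg

[CO3²⁻] = 0.0317 mmol/kg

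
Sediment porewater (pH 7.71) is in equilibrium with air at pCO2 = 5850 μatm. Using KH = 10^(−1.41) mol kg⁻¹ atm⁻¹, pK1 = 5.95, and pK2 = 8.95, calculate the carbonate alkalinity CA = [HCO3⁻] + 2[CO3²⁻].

[CO2*] = KH · pCO2 = 10^(−1.41) × 5850×10^-6 = 2.276×10^-4 mol/kg
α₀ = 1/(1 + K1/[H⁺] + K1K2/[H⁺]²) = 1/(1 + 10^+1.76 + 10^+0.52) = 0.01617
DIC = [CO2*]/α₀ = 2.276×10^-4 / 0.01617 = 14.08 mmol/kg
CA = (α₁ + 2α₂)·DIC = (0.9303 + 2×0.05353) × 14.08 = 14.6 mmol/kg

CA = 14.6 mmol/kg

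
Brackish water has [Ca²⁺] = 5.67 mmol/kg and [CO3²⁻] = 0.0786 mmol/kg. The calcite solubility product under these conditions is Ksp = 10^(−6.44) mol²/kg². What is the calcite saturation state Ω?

Ω = 1.23

Ksp = 10^(−6.44) = 3.631×10^-7
Ω = [Ca²⁺][CO3²⁻]/Ksp = (5.67×10^-3)(0.0786×10^-3) / 3.631×10^-7 = 1.23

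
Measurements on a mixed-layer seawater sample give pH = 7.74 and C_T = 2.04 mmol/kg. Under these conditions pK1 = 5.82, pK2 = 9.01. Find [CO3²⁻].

α₂ = 1 / (1 + [H⁺]/K2 + [H⁺]²/(K1K2)) = 1 / (1 + 10^+1.27 + 10^-0.65)
   = 1 / (1 + 18.621 + 0.22387) = 1/19.845 = 0.05039
[CO3²⁻] = α₂ × DIC = 0.05039 × 2.04 = 0.103 mmol/kg

[CO3²⁻] = 0.103 mmol/kg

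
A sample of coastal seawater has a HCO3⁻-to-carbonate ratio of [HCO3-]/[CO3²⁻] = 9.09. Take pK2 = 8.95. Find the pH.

From K2 = [H⁺][CO3²⁻]/[HCO3-]:  pH = pK2 − log₁₀([HCO3-]/[CO3²⁻])
log₁₀(9.09) = +0.959
pH = 8.95 − (+0.959) = 7.99

pH = 7.99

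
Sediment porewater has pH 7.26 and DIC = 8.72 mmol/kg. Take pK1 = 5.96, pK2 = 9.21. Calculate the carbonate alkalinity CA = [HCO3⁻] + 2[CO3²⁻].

CA = 8.40 mmol/kg

CA = [HCO3⁻] + 2[CO3²⁻] = (α₁ + 2α₂)·DIC
At pH 7.26: [H⁺]/K1 = 10^-1.30 = 0.050119, K2/[H⁺] = 10^-1.95 = 0.011220
α₁ = 1/(1 + 0.050119 + 0.011220) = 1/1.0613 = 0.9422; α₂ = α₁·K2/[H⁺] = 0.01057
α₁ + 2α₂ = 0.9633
CA = 0.9633 × 8.72 = 8.40 mmol/kg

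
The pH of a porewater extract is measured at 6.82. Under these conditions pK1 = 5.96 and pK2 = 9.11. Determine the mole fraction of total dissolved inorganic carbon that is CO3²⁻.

α₂ = 0.00449

α₂ = 1 / (1 + [H⁺]/K2 + [H⁺]²/(K1K2)) = 1 / (1 + 10^+2.29 + 10^+1.43)
   = 1 / (1 + 194.98 + 26.915) = 1/222.90 = 0.004486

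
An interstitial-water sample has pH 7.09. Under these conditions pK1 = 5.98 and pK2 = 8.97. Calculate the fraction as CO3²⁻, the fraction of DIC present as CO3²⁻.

α₂ = 1 / (1 + [H⁺]/K2 + [H⁺]²/(K1K2)) = 1 / (1 + 10^+1.88 + 10^+0.77)
   = 1 / (1 + 75.858 + 5.8884) = 1/82.746 = 0.01209

α₂ = 0.0121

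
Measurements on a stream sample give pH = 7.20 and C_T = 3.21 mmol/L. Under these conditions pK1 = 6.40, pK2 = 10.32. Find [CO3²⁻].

[CO3²⁻] = 2.10 μmol/L

α₂ = 1 / (1 + [H⁺]/K2 + [H⁺]²/(K1K2)) = 1 / (1 + 10^+3.12 + 10^+2.32)
   = 1 / (1 + 1318.3 + 208.93) = 1/1528.2 = 0.0006544
[CO3²⁻] = α₂ × DIC = 0.0006544 × 3.21 = 0.00210 mmol/L = 2.10 μmol/L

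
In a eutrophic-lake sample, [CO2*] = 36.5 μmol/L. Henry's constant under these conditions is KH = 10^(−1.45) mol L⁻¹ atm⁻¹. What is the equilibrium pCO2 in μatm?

KH = 10^(−1.45) = 3.548×10^-2 mol L⁻¹ atm⁻¹
pCO2 = [CO2*]/KH = 36.5×10^-6 / 3.548×10^-2 = 1.03×10^-3 atm = 1030 μatm

pCO2 = 1030 μatm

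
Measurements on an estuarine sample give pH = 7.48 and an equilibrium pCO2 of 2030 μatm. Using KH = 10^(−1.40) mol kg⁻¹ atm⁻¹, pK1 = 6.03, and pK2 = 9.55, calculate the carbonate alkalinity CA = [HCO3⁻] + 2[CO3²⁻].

[CO2*] = KH · pCO2 = 10^(−1.40) × 2030×10^-6 = 8.082×10^-5 mol/kg
α₀ = 1/(1 + K1/[H⁺] + K1K2/[H⁺]²) = 1/(1 + 10^+1.45 + 10^-0.62) = 0.03399
DIC = [CO2*]/α₀ = 8.082×10^-5 / 0.03399 = 2.378 mmol/kg
CA = (α₁ + 2α₂)·DIC = (0.9579 + 2×0.008153) × 2.378 = 2.32 mmol/kg

CA = 2.32 mmol/kg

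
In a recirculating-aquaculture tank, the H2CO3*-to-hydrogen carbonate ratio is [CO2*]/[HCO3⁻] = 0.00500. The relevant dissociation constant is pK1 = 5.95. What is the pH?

From K1 = [H⁺][HCO3⁻]/[CO2*]:  pH = pK1 − log₁₀([CO2*]/[HCO3⁻])
log₁₀(0.00500) = -2.301
pH = 5.95 − (-2.301) = 8.25

pH = 8.25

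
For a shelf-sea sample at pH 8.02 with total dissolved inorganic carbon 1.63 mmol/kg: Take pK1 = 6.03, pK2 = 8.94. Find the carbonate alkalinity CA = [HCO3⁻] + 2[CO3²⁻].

CA = 1.79 mmol/kg

CA = [HCO3⁻] + 2[CO3²⁻] = (α₁ + 2α₂)·DIC
At pH 8.02: [H⁺]/K1 = 10^-1.99 = 0.010233, K2/[H⁺] = 10^-0.92 = 0.12023
α₁ = 1/(1 + 0.010233 + 0.12023) = 1/1.1305 = 0.8846; α₂ = α₁·K2/[H⁺] = 0.1064
α₁ + 2α₂ = 1.0973
CA = 1.0973 × 1.63 = 1.79 mmol/kg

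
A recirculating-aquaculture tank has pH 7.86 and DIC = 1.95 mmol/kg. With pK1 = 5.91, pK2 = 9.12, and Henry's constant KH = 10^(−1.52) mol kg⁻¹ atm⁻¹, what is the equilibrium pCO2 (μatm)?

α₀ = 1 / (1 + K1/[H⁺] + K1K2/[H⁺]²) = 1 / (1 + 10^+1.95 + 10^+0.69)
   = 1 / (1 + 89.125 + 4.8978) = 1/95.023 = 0.01052
[CO2*] = α₀ × DIC = 0.01052 × 1.95 = 0.02052 mmol/kg
pCO2 = [CO2*]/KH = 2.052×10^-5 / 3.020×10^-2 = 680 μatm

pCO2 = 680 μatm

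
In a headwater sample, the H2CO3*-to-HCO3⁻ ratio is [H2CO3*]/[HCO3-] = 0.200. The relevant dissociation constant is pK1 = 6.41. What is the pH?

pH = 7.11

From K1 = [H⁺][HCO3-]/[H2CO3*]:  pH = pK1 − log₁₀([H2CO3*]/[HCO3-])
log₁₀(0.200) = -0.699
pH = 6.41 − (-0.699) = 7.11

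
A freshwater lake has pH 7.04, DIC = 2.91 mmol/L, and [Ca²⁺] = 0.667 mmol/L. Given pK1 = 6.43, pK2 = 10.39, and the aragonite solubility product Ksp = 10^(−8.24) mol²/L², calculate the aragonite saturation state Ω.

Ω = 0.121

α₂ = 1 / (1 + [H⁺]/K2 + [H⁺]²/(K1K2)) = 1 / (1 + 10^+3.35 + 10^+2.74)
   = 1 / (1 + 2238.7 + 549.54) = 1/2789.3 = 0.0003585
[CO3²⁻] = α₂ × DIC = 0.0003585 × 2.91 = 0.001043 mmol/L = 1.043 μmol/L
Ksp = 10^(−8.24) = 5.754×10^-9
Ω = [Ca²⁺][CO3²⁻]/Ksp = (0.667×10^-3)(1.043×10^-6) / 5.754×10^-9 = 0.121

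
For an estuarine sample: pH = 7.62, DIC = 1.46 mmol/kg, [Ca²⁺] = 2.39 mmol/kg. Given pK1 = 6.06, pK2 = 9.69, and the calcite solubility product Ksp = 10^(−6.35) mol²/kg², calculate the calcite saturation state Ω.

Ω = 0.0642

α₂ = 1 / (1 + [H⁺]/K2 + [H⁺]²/(K1K2)) = 1 / (1 + 10^+2.07 + 10^+0.51)
   = 1 / (1 + 117.49 + 3.2359) = 1/121.73 = 0.008215
[CO3²⁻] = α₂ × DIC = 0.008215 × 1.46 = 0.01199 mmol/kg = 11.99 μmol/kg
Ksp = 10^(−6.35) = 4.467×10^-7
Ω = [Ca²⁺][CO3²⁻]/Ksp = (2.39×10^-3)(1.199×10^-5) / 4.467×10^-7 = 0.0642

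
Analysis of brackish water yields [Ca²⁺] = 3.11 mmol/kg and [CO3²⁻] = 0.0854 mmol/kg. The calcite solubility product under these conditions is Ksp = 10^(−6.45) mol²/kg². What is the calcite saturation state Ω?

Ksp = 10^(−6.45) = 3.548×10^-7
Ω = [Ca²⁺][CO3²⁻]/Ksp = (3.11×10^-3)(0.0854×10^-3) / 3.548×10^-7 = 0.749

Ω = 0.749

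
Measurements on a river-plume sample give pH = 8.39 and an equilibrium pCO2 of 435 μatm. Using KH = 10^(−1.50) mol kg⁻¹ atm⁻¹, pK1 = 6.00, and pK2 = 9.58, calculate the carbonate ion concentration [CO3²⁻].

[CO3²⁻] = 0.218 mmol/kg

[CO2*] = KH · pCO2 = 10^(−1.50) × 435×10^-6 = 1.376×10^-5 mol/kg
α₀ = 1/(1 + K1/[H⁺] + K1K2/[H⁺]²) = 1/(1 + 10^+2.39 + 10^+1.20) = 0.003812
DIC = [CO2*]/α₀ = 1.376×10^-5 / 0.003812 = 3.608 mmol/kg
[CO3²⁻] = α₂·DIC; α₂ = 0.06042, so [CO3²⁻] = 0.06042 × 3.608 = 0.218 mmol/kg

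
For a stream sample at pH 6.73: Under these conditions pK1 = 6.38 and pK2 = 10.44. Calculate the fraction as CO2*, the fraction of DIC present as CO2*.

α₀ = 1 / (1 + K1/[H⁺] + K1K2/[H⁺]²) = 1 / (1 + 10^+0.35 + 10^-3.36)
   = 1 / (1 + 2.2387 + 0.00043652) = 1/3.2392 = 0.3087

α₀ = 0.309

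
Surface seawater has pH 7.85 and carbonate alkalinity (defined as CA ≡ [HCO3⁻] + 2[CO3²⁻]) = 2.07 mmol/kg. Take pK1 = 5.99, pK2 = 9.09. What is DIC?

DIC = 1.99 mmol/kg

CA = [HCO3⁻] + 2[CO3²⁻] = (α₁ + 2α₂)·DIC
At pH 7.85: [H⁺]/K1 = 10^-1.86 = 0.013804, K2/[H⁺] = 10^-1.24 = 0.057544
α₁ = 1/(1 + 0.013804 + 0.057544) = 1/1.0713 = 0.9334; α₂ = α₁·K2/[H⁺] = 0.05371
α₁ + 2α₂ = 1.0408
DIC = CA / (α₁ + 2α₂) = 2.07 / 1.0408 = 1.99 mmol/kg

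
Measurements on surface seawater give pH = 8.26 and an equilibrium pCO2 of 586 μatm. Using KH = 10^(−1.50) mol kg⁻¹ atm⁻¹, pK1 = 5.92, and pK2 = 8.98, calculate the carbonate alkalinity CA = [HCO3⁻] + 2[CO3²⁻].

[CO2*] = KH · pCO2 = 10^(−1.50) × 586×10^-6 = 1.853×10^-5 mol/kg
α₀ = 1/(1 + K1/[H⁺] + K1K2/[H⁺]²) = 1/(1 + 10^+2.34 + 10^+1.62) = 0.003825
DIC = [CO2*]/α₀ = 1.853×10^-5 / 0.003825 = 4.845 mmol/kg
CA = (α₁ + 2α₂)·DIC = (0.8367 + 2×0.1594) × 4.845 = 5.60 mmol/kg

CA = 5.60 mmol/kg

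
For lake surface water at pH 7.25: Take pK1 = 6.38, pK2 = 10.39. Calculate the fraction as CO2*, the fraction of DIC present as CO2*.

α₀ = 0.119

α₀ = 1 / (1 + K1/[H⁺] + K1K2/[H⁺]²) = 1 / (1 + 10^+0.87 + 10^-2.27)
   = 1 / (1 + 7.4131 + 0.0053703) = 1/8.4185 = 0.1188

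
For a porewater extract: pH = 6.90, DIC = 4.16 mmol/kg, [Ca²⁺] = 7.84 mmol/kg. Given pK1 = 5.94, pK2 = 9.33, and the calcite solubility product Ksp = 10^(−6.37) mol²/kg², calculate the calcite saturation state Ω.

Ω = 0.255

α₂ = 1 / (1 + [H⁺]/K2 + [H⁺]²/(K1K2)) = 1 / (1 + 10^+2.43 + 10^+1.47)
   = 1 / (1 + 269.15 + 29.512) = 1/299.67 = 0.003337
[CO3²⁻] = α₂ × DIC = 0.003337 × 4.16 = 0.01388 mmol/kg = 13.88 μmol/kg
Ksp = 10^(−6.37) = 4.266×10^-7
Ω = [Ca²⁺][CO3²⁻]/Ksp = (7.84×10^-3)(1.388×10^-5) / 4.266×10^-7 = 0.255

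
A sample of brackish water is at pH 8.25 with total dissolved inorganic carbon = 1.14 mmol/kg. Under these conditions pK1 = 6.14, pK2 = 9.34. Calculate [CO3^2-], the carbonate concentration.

α₂ = 1 / (1 + [H⁺]/K2 + [H⁺]²/(K1K2)) = 1 / (1 + 10^+1.09 + 10^-1.02)
   = 1 / (1 + 12.303 + 0.095499) = 1/13.398 = 0.07464
[CO3²⁻] = α₂ × DIC = 0.07464 × 1.14 = 0.0851 mmol/kg

[CO3²⁻] = 0.0851 mmol/kg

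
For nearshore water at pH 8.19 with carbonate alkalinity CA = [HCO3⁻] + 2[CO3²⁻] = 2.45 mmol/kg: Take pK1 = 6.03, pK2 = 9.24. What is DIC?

DIC = 2.28 mmol/kg

CA = [HCO3⁻] + 2[CO3²⁻] = (α₁ + 2α₂)·DIC
At pH 8.19: [H⁺]/K1 = 10^-2.16 = 0.0069183, K2/[H⁺] = 10^-1.05 = 0.089125
α₁ = 1/(1 + 0.0069183 + 0.089125) = 1/1.0960 = 0.9124; α₂ = α₁·K2/[H⁺] = 0.08132
α₁ + 2α₂ = 1.0750
DIC = CA / (α₁ + 2α₂) = 2.45 / 1.0750 = 2.28 mmol/kg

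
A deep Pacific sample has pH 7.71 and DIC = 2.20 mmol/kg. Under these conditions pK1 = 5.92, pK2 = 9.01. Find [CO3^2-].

[CO3²⁻] = 0.103 mmol/kg

α₂ = 1 / (1 + [H⁺]/K2 + [H⁺]²/(K1K2)) = 1 / (1 + 10^+1.30 + 10^-0.49)
   = 1 / (1 + 19.953 + 0.32359) = 1/21.276 = 0.04700
[CO3²⁻] = α₂ × DIC = 0.04700 × 2.20 = 0.103 mmol/kg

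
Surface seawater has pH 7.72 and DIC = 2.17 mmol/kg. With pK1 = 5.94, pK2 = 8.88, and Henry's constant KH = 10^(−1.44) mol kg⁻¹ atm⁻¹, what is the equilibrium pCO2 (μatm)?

pCO2 = 914 μatm

α₀ = 1 / (1 + K1/[H⁺] + K1K2/[H⁺]²) = 1 / (1 + 10^+1.78 + 10^+0.62)
   = 1 / (1 + 60.256 + 4.1687) = 1/65.425 = 0.01528
[CO2*] = α₀ × DIC = 0.01528 × 2.17 = 0.03317 mmol/kg
pCO2 = [CO2*]/KH = 3.317×10^-5 / 3.631×10^-2 = 914 μatm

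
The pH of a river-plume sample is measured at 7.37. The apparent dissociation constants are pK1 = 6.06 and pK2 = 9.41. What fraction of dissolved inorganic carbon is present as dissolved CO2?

α₀ = 1 / (1 + K1/[H⁺] + K1K2/[H⁺]²) = 1 / (1 + 10^+1.31 + 10^-0.73)
   = 1 / (1 + 20.417 + 0.18621) = 1/21.604 = 0.04629

α₀ = 0.0463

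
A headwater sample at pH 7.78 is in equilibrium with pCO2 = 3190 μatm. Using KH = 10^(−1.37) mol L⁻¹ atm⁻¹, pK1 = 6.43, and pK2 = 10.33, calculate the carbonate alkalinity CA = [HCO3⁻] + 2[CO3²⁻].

[CO2*] = KH · pCO2 = 10^(−1.37) × 3190×10^-6 = 1.361×10^-4 mol/L
α₀ = 1/(1 + K1/[H⁺] + K1K2/[H⁺]²) = 1/(1 + 10^+1.35 + 10^-1.20) = 0.04264
DIC = [CO2*]/α₀ = 1.361×10^-4 / 0.04264 = 3.191 mmol/L
CA = (α₁ + 2α₂)·DIC = (0.9547 + 2×0.002691) × 3.191 = 3.06 mmol/L

CA = 3.06 mmol/L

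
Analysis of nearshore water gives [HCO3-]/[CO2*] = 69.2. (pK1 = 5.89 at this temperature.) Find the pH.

From K1 = [H⁺][HCO3-]/[CO2*]:  pH = pK1 + log₁₀([HCO3-]/[CO2*])
log₁₀(69.2) = +1.840
pH = 5.89 + (+1.840) = 7.73

pH = 7.73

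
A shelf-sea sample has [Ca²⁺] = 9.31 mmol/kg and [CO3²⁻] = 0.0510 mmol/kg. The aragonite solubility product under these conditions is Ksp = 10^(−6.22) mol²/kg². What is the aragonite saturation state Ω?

Ω = 0.788

Ksp = 10^(−6.22) = 6.026×10^-7
Ω = [Ca²⁺][CO3²⁻]/Ksp = (9.31×10^-3)(0.0510×10^-3) / 6.026×10^-7 = 0.788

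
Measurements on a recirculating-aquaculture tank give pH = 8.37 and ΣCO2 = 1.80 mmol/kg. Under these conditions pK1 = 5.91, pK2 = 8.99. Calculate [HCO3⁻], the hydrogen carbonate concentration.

[HCO3⁻] = 1.45 mmol/kg

α₁ = 1 / (1 + [H⁺]/K1 + K2/[H⁺]) = 1 / (1 + 10^-2.46 + 10^-0.62)
   = 1 / (1 + 0.0034674 + 0.23988) = 1/1.2434 = 0.8043
[HCO3⁻] = α₁ × DIC = 0.8043 × 1.80 = 1.45 mmol/kg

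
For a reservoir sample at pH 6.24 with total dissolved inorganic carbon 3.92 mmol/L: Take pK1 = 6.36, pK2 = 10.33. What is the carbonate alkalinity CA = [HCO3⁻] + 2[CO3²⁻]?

CA = [HCO3⁻] + 2[CO3²⁻] = (α₁ + 2α₂)·DIC
At pH 6.24: [H⁺]/K1 = 10^0.12 = 1.3183, K2/[H⁺] = 10^-4.09 = 8.1283×10^-5
α₁ = 1/(1 + 1.3183 + 8.1283×10^-5) = 1/2.3183 = 0.4313; α₂ = α₁·K2/[H⁺] = 3.506×10^-5
α₁ + 2α₂ = 0.4314
CA = 0.4314 × 3.92 = 1.69 mmol/L

CA = 1.69 mmol/L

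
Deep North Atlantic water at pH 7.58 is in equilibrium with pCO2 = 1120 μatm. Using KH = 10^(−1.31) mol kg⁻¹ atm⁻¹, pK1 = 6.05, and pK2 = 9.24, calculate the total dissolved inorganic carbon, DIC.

DIC = 1.95 mmol/kg

[CO2*] = KH · pCO2 = 10^(−1.31) × 1120×10^-6 = 5.486×10^-5 mol/kg
α₀ = 1/(1 + K1/[H⁺] + K1K2/[H⁺]²) = 1/(1 + 10^+1.53 + 10^-0.13) = 0.02807
DIC = [CO2*]/α₀ = 5.486×10^-5 / 0.02807 = 1.95 mmol/kg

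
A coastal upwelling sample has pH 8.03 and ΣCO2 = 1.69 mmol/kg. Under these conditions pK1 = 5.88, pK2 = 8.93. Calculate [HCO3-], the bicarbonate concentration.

α₁ = 1 / (1 + [H⁺]/K1 + K2/[H⁺]) = 1 / (1 + 10^-2.15 + 10^-0.90)
   = 1 / (1 + 0.0070795 + 0.12589) = 1/1.1330 = 0.8826
[HCO3⁻] = α₁ × DIC = 0.8826 × 1.69 = 1.49 mmol/kg

[HCO3⁻] = 1.49 mmol/kg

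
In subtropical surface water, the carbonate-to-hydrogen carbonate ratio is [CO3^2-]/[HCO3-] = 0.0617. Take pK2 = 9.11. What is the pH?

pH = 7.90

From K2 = [H⁺][CO3^2-]/[HCO3-]:  pH = pK2 + log₁₀([CO3^2-]/[HCO3-])
log₁₀(0.0617) = -1.210
pH = 9.11 + (-1.210) = 7.90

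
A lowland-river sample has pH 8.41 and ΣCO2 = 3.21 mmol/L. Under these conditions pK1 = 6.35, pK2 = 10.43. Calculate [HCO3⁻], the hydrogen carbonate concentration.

α₁ = 1 / (1 + [H⁺]/K1 + K2/[H⁺]) = 1 / (1 + 10^-2.06 + 10^-2.02)
   = 1 / (1 + 0.0087096 + 0.0095499) = 1/1.0183 = 0.9821
[HCO3⁻] = α₁ × DIC = 0.9821 × 3.21 = 3.15 mmol/L

[HCO3⁻] = 3.15 mmol/L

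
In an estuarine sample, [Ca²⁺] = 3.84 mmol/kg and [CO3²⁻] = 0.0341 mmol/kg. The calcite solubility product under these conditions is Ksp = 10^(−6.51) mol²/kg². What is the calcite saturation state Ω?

Ksp = 10^(−6.51) = 3.090×10^-7
Ω = [Ca²⁺][CO3²⁻]/Ksp = (3.84×10^-3)(0.0341×10^-3) / 3.090×10^-7 = 0.424

Ω = 0.424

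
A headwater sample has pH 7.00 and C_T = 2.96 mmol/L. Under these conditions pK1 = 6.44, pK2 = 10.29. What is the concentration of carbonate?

[CO3²⁻] = 1.19 μmol/L

α₂ = 1 / (1 + [H⁺]/K2 + [H⁺]²/(K1K2)) = 1 / (1 + 10^+3.29 + 10^+2.73)
   = 1 / (1 + 1949.8 + 537.03) = 1/2487.9 = 0.0004019
[CO3²⁻] = α₂ × DIC = 0.0004019 × 2.96 = 0.00119 mmol/L = 1.19 μmol/L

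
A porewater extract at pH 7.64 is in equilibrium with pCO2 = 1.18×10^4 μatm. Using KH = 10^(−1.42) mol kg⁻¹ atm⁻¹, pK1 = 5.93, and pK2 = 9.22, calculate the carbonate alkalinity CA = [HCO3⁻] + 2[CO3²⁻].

CA = 24.2 mmol/kg

[CO2*] = KH · pCO2 = 10^(−1.42) × 1.18×10^4×10^-6 = 4.486×10^-4 mol/kg
α₀ = 1/(1 + K1/[H⁺] + K1K2/[H⁺]²) = 1/(1 + 10^+1.71 + 10^+0.13) = 0.01864
DIC = [CO2*]/α₀ = 4.486×10^-4 / 0.01864 = 24.06 mmol/kg
CA = (α₁ + 2α₂)·DIC = (0.9562 + 2×0.02515) × 24.06 = 24.2 mmol/kg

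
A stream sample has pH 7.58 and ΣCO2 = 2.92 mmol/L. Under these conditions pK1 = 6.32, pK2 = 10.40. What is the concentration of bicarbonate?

α₁ = 1 / (1 + [H⁺]/K1 + K2/[H⁺]) = 1 / (1 + 10^-1.26 + 10^-2.82)
   = 1 / (1 + 0.054954 + 0.0015136) = 1/1.0565 = 0.9466
[HCO3⁻] = α₁ × DIC = 0.9466 × 2.92 = 2.76 mmol/L

[HCO3⁻] = 2.76 mmol/L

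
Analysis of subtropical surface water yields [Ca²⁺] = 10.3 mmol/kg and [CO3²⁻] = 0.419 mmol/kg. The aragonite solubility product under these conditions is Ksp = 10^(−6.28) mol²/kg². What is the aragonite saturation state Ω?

Ksp = 10^(−6.28) = 5.248×10^-7
Ω = [Ca²⁺][CO3²⁻]/Ksp = (10.3×10^-3)(0.419×10^-3) / 5.248×10^-7 = 8.22

Ω = 8.22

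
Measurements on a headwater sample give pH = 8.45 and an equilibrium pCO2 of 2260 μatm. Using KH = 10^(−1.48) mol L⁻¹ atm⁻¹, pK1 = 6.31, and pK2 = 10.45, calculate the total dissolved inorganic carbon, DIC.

DIC = 10.5 mmol/L

[CO2*] = KH · pCO2 = 10^(−1.48) × 2260×10^-6 = 7.484×10^-5 mol/L
α₀ = 1/(1 + K1/[H⁺] + K1K2/[H⁺]²) = 1/(1 + 10^+2.14 + 10^+0.14) = 0.007122
DIC = [CO2*]/α₀ = 7.484×10^-5 / 0.007122 = 10.5 mmol/L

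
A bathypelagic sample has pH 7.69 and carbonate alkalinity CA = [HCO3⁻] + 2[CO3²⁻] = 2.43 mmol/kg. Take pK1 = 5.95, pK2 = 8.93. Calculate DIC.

DIC = 2.34 mmol/kg

CA = [HCO3⁻] + 2[CO3²⁻] = (α₁ + 2α₂)·DIC
At pH 7.69: [H⁺]/K1 = 10^-1.74 = 0.018197, K2/[H⁺] = 10^-1.24 = 0.057544
α₁ = 1/(1 + 0.018197 + 0.057544) = 1/1.0757 = 0.9296; α₂ = α₁·K2/[H⁺] = 0.05349
α₁ + 2α₂ = 1.0366
DIC = CA / (α₁ + 2α₂) = 2.43 / 1.0366 = 2.34 mmol/kg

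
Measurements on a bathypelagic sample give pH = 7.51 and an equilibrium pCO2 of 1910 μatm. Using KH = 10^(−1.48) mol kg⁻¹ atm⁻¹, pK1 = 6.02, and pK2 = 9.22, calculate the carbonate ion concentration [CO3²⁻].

[CO2*] = KH · pCO2 = 10^(−1.48) × 1910×10^-6 = 6.325×10^-5 mol/kg
α₀ = 1/(1 + K1/[H⁺] + K1K2/[H⁺]²) = 1/(1 + 10^+1.49 + 10^-0.22) = 0.03076
DIC = [CO2*]/α₀ = 6.325×10^-5 / 0.03076 = 2.056 mmol/kg
[CO3²⁻] = α₂·DIC; α₂ = 0.01854, so [CO3²⁻] = 0.01854 × 2.056 = 0.0381 mmol/kg

[CO3²⁻] = 0.0381 mmol/kg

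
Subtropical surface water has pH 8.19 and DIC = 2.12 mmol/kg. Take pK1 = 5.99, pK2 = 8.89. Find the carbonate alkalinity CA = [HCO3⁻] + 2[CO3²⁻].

CA = 2.46 mmol/kg

CA = [HCO3⁻] + 2[CO3²⁻] = (α₁ + 2α₂)·DIC
At pH 8.19: [H⁺]/K1 = 10^-2.20 = 0.0063096, K2/[H⁺] = 10^-0.70 = 0.19953
α₁ = 1/(1 + 0.0063096 + 0.19953) = 1/1.2058 = 0.8293; α₂ = α₁·K2/[H⁺] = 0.1655
α₁ + 2α₂ = 1.1602
CA = 1.1602 × 2.12 = 2.46 mmol/kg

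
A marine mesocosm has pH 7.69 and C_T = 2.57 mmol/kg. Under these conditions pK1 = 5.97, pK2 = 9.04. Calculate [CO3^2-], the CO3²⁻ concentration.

α₂ = 1 / (1 + [H⁺]/K2 + [H⁺]²/(K1K2)) = 1 / (1 + 10^+1.35 + 10^-0.37)
   = 1 / (1 + 22.387 + 0.42658) = 1/23.814 = 0.04199
[CO3²⁻] = α₂ × DIC = 0.04199 × 2.57 = 0.108 mmol/kg

[CO3²⁻] = 0.108 mmol/kg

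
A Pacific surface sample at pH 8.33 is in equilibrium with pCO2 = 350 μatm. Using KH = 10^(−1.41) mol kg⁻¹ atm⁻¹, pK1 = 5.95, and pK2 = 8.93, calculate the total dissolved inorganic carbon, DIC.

[CO2*] = KH · pCO2 = 10^(−1.41) × 350×10^-6 = 1.362×10^-5 mol/kg
α₀ = 1/(1 + K1/[H⁺] + K1K2/[H⁺]²) = 1/(1 + 10^+2.38 + 10^+1.78) = 0.003321
DIC = [CO2*]/α₀ = 1.362×10^-5 / 0.003321 = 4.10 mmol/kg

DIC = 4.10 mmol/kg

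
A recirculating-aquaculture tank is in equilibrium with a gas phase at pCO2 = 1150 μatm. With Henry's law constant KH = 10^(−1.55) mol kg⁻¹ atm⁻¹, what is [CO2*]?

[CO2*] = 32.4 μmol/kg

KH = 10^(−1.55) = 2.818×10^-2 mol kg⁻¹ atm⁻¹
[CO2*] = KH · pCO2 = 2.818×10^-2 × 1150×10^-6 atm = 3.24×10^-5 mol/kg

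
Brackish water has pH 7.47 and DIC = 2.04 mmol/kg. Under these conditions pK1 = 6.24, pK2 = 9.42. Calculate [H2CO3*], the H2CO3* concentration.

α₀ = 1 / (1 + K1/[H⁺] + K1K2/[H⁺]²) = 1 / (1 + 10^+1.23 + 10^-0.72)
   = 1 / (1 + 16.982 + 0.19055) = 1/18.173 = 0.05503
[CO2*] = α₀ × DIC = 0.05503 × 2.04 = 0.112 mmol/kg

[CO2*] = 0.112 mmol/kg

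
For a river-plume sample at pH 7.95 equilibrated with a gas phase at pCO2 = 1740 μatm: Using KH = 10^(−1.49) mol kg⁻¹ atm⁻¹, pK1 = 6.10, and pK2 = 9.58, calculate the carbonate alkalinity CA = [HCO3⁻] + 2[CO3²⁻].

CA = 4.17 mmol/kg

[CO2*] = KH · pCO2 = 10^(−1.49) × 1740×10^-6 = 5.631×10^-5 mol/kg
α₀ = 1/(1 + K1/[H⁺] + K1K2/[H⁺]²) = 1/(1 + 10^+1.85 + 10^+0.22) = 0.01361
DIC = [CO2*]/α₀ = 5.631×10^-5 / 0.01361 = 4.136 mmol/kg
CA = (α₁ + 2α₂)·DIC = (0.9638 + 2×0.02259) × 4.136 = 4.17 mmol/kg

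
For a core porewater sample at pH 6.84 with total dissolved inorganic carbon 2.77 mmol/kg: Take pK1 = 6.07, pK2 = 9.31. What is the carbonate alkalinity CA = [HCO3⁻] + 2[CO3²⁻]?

CA = [HCO3⁻] + 2[CO3²⁻] = (α₁ + 2α₂)·DIC
At pH 6.84: [H⁺]/K1 = 10^-0.77 = 0.16982, K2/[H⁺] = 10^-2.47 = 0.0033884
α₁ = 1/(1 + 0.16982 + 0.0033884) = 1/1.1732 = 0.8524; α₂ = α₁·K2/[H⁺] = 0.002888
α₁ + 2α₂ = 0.8581
CA = 0.8581 × 2.77 = 2.38 mmol/kg

CA = 2.38 mmol/kg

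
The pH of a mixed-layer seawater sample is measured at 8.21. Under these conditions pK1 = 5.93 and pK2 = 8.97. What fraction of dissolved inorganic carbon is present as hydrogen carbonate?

α₁ = 1 / (1 + [H⁺]/K1 + K2/[H⁺]) = 1 / (1 + 10^-2.28 + 10^-0.76)
   = 1 / (1 + 0.0052481 + 0.17378) = 1/1.1790 = 0.8482

α₁ = 0.848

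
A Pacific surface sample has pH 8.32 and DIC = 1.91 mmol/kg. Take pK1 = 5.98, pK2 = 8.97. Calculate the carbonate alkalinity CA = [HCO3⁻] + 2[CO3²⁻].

CA = [HCO3⁻] + 2[CO3²⁻] = (α₁ + 2α₂)·DIC
At pH 8.32: [H⁺]/K1 = 10^-2.34 = 0.0045709, K2/[H⁺] = 10^-0.65 = 0.22387
α₁ = 1/(1 + 0.0045709 + 0.22387) = 1/1.2284 = 0.8140; α₂ = α₁·K2/[H⁺] = 0.1822
α₁ + 2α₂ = 1.1785
CA = 1.1785 × 1.91 = 2.25 mmol/kg

CA = 2.25 mmol/kg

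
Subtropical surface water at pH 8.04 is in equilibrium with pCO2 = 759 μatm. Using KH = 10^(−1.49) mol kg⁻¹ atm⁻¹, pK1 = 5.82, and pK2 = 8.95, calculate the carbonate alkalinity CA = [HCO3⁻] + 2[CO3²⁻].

[CO2*] = KH · pCO2 = 10^(−1.49) × 759×10^-6 = 2.456×10^-5 mol/kg
α₀ = 1/(1 + K1/[H⁺] + K1K2/[H⁺]²) = 1/(1 + 10^+2.22 + 10^+1.31) = 0.005337
DIC = [CO2*]/α₀ = 2.456×10^-5 / 0.005337 = 4.602 mmol/kg
CA = (α₁ + 2α₂)·DIC = (0.8857 + 2×0.1090) × 4.602 = 5.08 mmol/kg

CA = 5.08 mmol/kg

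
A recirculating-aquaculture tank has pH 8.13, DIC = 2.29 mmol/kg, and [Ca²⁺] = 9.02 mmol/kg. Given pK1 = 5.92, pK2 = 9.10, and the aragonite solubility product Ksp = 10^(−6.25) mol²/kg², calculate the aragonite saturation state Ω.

Ω = 3.54

α₂ = 1 / (1 + [H⁺]/K2 + [H⁺]²/(K1K2)) = 1 / (1 + 10^+0.97 + 10^-1.24)
   = 1 / (1 + 9.3325 + 0.057544) = 1/10.390 = 0.09625
[CO3²⁻] = α₂ × DIC = 0.09625 × 2.29 = 0.2204 mmol/kg
Ksp = 10^(−6.25) = 5.623×10^-7
Ω = [Ca²⁺][CO3²⁻]/Ksp = (9.02×10^-3)(2.204×10^-4) / 5.623×10^-7 = 3.54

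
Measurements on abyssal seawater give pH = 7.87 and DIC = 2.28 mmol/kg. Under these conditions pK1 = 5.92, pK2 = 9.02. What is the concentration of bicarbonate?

α₁ = 1 / (1 + [H⁺]/K1 + K2/[H⁺]) = 1 / (1 + 10^-1.95 + 10^-1.15)
   = 1 / (1 + 0.011220 + 0.070795) = 1/1.0820 = 0.9242
[HCO3⁻] = α₁ × DIC = 0.9242 × 2.28 = 2.11 mmol/kg

[HCO3⁻] = 2.11 mmol/kg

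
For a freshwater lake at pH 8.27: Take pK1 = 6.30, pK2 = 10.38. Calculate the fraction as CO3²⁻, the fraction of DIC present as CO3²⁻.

α₂ = 0.00762

α₂ = 1 / (1 + [H⁺]/K2 + [H⁺]²/(K1K2)) = 1 / (1 + 10^+2.11 + 10^+0.14)
   = 1 / (1 + 128.82 + 1.3804) = 1/131.21 = 0.007622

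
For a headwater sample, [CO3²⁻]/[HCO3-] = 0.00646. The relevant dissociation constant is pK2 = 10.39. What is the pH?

From K2 = [H⁺][CO3²⁻]/[HCO3-]:  pH = pK2 + log₁₀([CO3²⁻]/[HCO3-])
log₁₀(0.00646) = -2.190
pH = 10.39 + (-2.190) = 8.20

pH = 8.20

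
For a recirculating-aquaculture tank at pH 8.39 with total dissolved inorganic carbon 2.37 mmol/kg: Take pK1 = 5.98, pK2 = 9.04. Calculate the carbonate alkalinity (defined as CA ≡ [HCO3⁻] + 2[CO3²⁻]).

CA = 2.79 mmol/kg

CA = [HCO3⁻] + 2[CO3²⁻] = (α₁ + 2α₂)·DIC
At pH 8.39: [H⁺]/K1 = 10^-2.41 = 0.0038905, K2/[H⁺] = 10^-0.65 = 0.22387
α₁ = 1/(1 + 0.0038905 + 0.22387) = 1/1.2278 = 0.8145; α₂ = α₁·K2/[H⁺] = 0.1823
α₁ + 2α₂ = 1.1792
CA = 1.1792 × 2.37 = 2.79 mmol/kg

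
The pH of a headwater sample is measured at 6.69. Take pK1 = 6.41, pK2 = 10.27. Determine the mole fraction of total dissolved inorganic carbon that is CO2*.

α₀ = 1 / (1 + K1/[H⁺] + K1K2/[H⁺]²) = 1 / (1 + 10^+0.28 + 10^-3.30)
   = 1 / (1 + 1.9055 + 0.00050119) = 1/2.9060 = 0.3441

α₀ = 0.344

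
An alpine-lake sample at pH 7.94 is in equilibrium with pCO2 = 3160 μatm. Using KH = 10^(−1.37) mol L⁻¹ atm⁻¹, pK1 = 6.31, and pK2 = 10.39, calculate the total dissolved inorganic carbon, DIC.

[CO2*] = KH · pCO2 = 10^(−1.37) × 3160×10^-6 = 1.348×10^-4 mol/L
α₀ = 1/(1 + K1/[H⁺] + K1K2/[H⁺]²) = 1/(1 + 10^+1.63 + 10^-0.82) = 0.02283
DIC = [CO2*]/α₀ = 1.348×10^-4 / 0.02283 = 5.91 mmol/L

DIC = 5.91 mmol/L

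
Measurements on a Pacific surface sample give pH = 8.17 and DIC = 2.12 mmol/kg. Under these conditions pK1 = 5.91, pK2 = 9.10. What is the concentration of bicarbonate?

[HCO3⁻] = 1.89 mmol/kg

α₁ = 1 / (1 + [H⁺]/K1 + K2/[H⁺]) = 1 / (1 + 10^-2.26 + 10^-0.93)
   = 1 / (1 + 0.0054954 + 0.11749) = 1/1.1230 = 0.8905
[HCO3⁻] = α₁ × DIC = 0.8905 × 2.12 = 1.89 mmol/kg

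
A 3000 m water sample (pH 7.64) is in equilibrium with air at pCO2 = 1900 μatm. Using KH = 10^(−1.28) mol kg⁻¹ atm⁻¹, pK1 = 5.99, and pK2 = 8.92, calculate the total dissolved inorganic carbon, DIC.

[CO2*] = KH · pCO2 = 10^(−1.28) × 1900×10^-6 = 9.971×10^-5 mol/kg
α₀ = 1/(1 + K1/[H⁺] + K1K2/[H⁺]²) = 1/(1 + 10^+1.65 + 10^+0.37) = 0.02083
DIC = [CO2*]/α₀ = 9.971×10^-5 / 0.02083 = 4.79 mmol/kg

DIC = 4.79 mmol/kg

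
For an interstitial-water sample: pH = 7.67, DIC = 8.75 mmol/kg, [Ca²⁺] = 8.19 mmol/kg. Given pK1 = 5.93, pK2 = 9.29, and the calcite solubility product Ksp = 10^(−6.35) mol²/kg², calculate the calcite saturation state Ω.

Ω = 3.69

α₂ = 1 / (1 + [H⁺]/K2 + [H⁺]²/(K1K2)) = 1 / (1 + 10^+1.62 + 10^-0.12)
   = 1 / (1 + 41.687 + 0.75858) = 1/43.446 = 0.02302
[CO3²⁻] = α₂ × DIC = 0.02302 × 8.75 = 0.2014 mmol/kg
Ksp = 10^(−6.35) = 4.467×10^-7
Ω = [Ca²⁺][CO3²⁻]/Ksp = (8.19×10^-3)(2.014×10^-4) / 4.467×10^-7 = 3.69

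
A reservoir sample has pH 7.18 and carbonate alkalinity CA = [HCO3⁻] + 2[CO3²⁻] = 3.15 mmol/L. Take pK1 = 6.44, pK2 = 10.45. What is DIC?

DIC = 3.72 mmol/L

CA = [HCO3⁻] + 2[CO3²⁻] = (α₁ + 2α₂)·DIC
At pH 7.18: [H⁺]/K1 = 10^-0.74 = 0.18197, K2/[H⁺] = 10^-3.27 = 0.00053703
α₁ = 1/(1 + 0.18197 + 0.00053703) = 1/1.1825 = 0.8457; α₂ = α₁·K2/[H⁺] = 0.0004541
α₁ + 2α₂ = 0.8466
DIC = CA / (α₁ + 2α₂) = 3.15 / 0.8466 = 3.72 mmol/L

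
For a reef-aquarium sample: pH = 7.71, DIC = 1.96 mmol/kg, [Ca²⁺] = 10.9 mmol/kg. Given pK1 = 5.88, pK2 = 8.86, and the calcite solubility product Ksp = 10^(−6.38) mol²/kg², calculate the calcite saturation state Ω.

Ω = 3.34

α₂ = 1 / (1 + [H⁺]/K2 + [H⁺]²/(K1K2)) = 1 / (1 + 10^+1.15 + 10^-0.68)
   = 1 / (1 + 14.125 + 0.20893) = 1/15.334 = 0.06521
[CO3²⁻] = α₂ × DIC = 0.06521 × 1.96 = 0.1278 mmol/kg
Ksp = 10^(−6.38) = 4.169×10^-7
Ω = [Ca²⁺][CO3²⁻]/Ksp = (10.9×10^-3)(1.278×10^-4) / 4.169×10^-7 = 3.34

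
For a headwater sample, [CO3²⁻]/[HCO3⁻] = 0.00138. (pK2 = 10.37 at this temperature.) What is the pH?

pH = 7.51

From K2 = [H⁺][CO3²⁻]/[HCO3⁻]:  pH = pK2 + log₁₀([CO3²⁻]/[HCO3⁻])
log₁₀(0.00138) = -2.860
pH = 10.37 + (-2.860) = 7.51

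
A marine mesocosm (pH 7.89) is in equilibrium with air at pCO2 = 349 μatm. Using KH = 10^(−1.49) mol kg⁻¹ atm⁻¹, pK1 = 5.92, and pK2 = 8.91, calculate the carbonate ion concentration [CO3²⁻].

[CO2*] = KH · pCO2 = 10^(−1.49) × 349×10^-6 = 1.129×10^-5 mol/kg
α₀ = 1/(1 + K1/[H⁺] + K1K2/[H⁺]²) = 1/(1 + 10^+1.97 + 10^+0.95) = 0.009686
DIC = [CO2*]/α₀ = 1.129×10^-5 / 0.009686 = 1.166 mmol/kg
[CO3²⁻] = α₂·DIC; α₂ = 0.08633, so [CO3²⁻] = 0.08633 × 1.166 = 0.101 mmol/kg

[CO3²⁻] = 0.101 mmol/kg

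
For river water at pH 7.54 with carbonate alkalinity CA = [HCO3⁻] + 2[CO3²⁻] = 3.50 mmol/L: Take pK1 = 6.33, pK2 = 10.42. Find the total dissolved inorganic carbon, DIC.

CA = [HCO3⁻] + 2[CO3²⁻] = (α₁ + 2α₂)·DIC
At pH 7.54: [H⁺]/K1 = 10^-1.21 = 0.061660, K2/[H⁺] = 10^-2.88 = 0.0013183
α₁ = 1/(1 + 0.061660 + 0.0013183) = 1/1.0630 = 0.9408; α₂ = α₁·K2/[H⁺] = 0.001240
α₁ + 2α₂ = 0.9432
DIC = CA / (α₁ + 2α₂) = 3.50 / 0.9432 = 3.71 mmol/L

DIC = 3.71 mmol/L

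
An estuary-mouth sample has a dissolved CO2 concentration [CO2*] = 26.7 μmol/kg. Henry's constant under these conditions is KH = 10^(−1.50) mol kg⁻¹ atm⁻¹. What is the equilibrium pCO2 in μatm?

pCO2 = 844 μatm

KH = 10^(−1.50) = 3.162×10^-2 mol kg⁻¹ atm⁻¹
pCO2 = [CO2*]/KH = 26.7×10^-6 / 3.162×10^-2 = 8.44×10^-4 atm = 844 μatm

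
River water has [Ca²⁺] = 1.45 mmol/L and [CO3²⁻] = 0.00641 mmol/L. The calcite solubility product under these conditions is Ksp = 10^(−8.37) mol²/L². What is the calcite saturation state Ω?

Ω = 2.18

Ksp = 10^(−8.37) = 4.266×10^-9
Ω = [Ca²⁺][CO3²⁻]/Ksp = (1.45×10^-3)(0.00641×10^-3) / 4.266×10^-9 = 2.18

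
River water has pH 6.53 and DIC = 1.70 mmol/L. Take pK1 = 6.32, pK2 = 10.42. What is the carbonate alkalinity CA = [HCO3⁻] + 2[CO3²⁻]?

CA = 1.05 mmol/L

CA = [HCO3⁻] + 2[CO3²⁻] = (α₁ + 2α₂)·DIC
At pH 6.53: [H⁺]/K1 = 10^-0.21 = 0.61660, K2/[H⁺] = 10^-3.89 = 0.00012882
α₁ = 1/(1 + 0.61660 + 0.00012882) = 1/1.6167 = 0.6185; α₂ = α₁·K2/[H⁺] = 7.968×10^-5
α₁ + 2α₂ = 0.6187
CA = 0.6187 × 1.70 = 1.05 mmol/L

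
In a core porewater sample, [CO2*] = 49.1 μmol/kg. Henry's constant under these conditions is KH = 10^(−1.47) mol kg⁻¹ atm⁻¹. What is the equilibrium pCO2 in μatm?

pCO2 = 1450 μatm

KH = 10^(−1.47) = 3.388×10^-2 mol kg⁻¹ atm⁻¹
pCO2 = [CO2*]/KH = 49.1×10^-6 / 3.388×10^-2 = 1.45×10^-3 atm = 1450 μatm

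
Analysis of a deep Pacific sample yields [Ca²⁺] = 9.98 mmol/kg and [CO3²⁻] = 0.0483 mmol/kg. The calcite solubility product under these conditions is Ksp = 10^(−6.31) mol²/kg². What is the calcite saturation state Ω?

Ksp = 10^(−6.31) = 4.898×10^-7
Ω = [Ca²⁺][CO3²⁻]/Ksp = (9.98×10^-3)(0.0483×10^-3) / 4.898×10^-7 = 0.984

Ω = 0.984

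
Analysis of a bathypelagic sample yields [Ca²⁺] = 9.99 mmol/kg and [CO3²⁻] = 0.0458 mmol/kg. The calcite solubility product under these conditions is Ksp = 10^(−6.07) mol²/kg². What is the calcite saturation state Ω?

Ksp = 10^(−6.07) = 8.511×10^-7
Ω = [Ca²⁺][CO3²⁻]/Ksp = (9.99×10^-3)(0.0458×10^-3) / 8.511×10^-7 = 0.538

Ω = 0.538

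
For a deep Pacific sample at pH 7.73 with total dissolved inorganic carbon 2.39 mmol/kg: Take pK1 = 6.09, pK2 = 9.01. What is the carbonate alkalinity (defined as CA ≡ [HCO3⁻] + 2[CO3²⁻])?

CA = 2.46 mmol/kg

CA = [HCO3⁻] + 2[CO3²⁻] = (α₁ + 2α₂)·DIC
At pH 7.73: [H⁺]/K1 = 10^-1.64 = 0.022909, K2/[H⁺] = 10^-1.28 = 0.052481
α₁ = 1/(1 + 0.022909 + 0.052481) = 1/1.0754 = 0.9299; α₂ = α₁·K2/[H⁺] = 0.04880
α₁ + 2α₂ = 1.0275
CA = 1.0275 × 2.39 = 2.46 mmol/kg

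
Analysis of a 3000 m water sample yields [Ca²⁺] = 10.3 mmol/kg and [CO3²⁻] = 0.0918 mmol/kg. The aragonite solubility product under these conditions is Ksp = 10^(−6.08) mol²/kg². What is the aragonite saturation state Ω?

Ksp = 10^(−6.08) = 8.318×10^-7
Ω = [Ca²⁺][CO3²⁻]/Ksp = (10.3×10^-3)(0.0918×10^-3) / 8.318×10^-7 = 1.14

Ω = 1.14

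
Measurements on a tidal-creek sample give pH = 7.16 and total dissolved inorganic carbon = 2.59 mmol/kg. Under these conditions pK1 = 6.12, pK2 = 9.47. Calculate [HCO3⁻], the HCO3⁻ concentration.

α₁ = 1 / (1 + [H⁺]/K1 + K2/[H⁺]) = 1 / (1 + 10^-1.04 + 10^-2.31)
   = 1 / (1 + 0.091201 + 0.0048978) = 1/1.0961 = 0.9123
[HCO3⁻] = α₁ × DIC = 0.9123 × 2.59 = 2.36 mmol/kg

[HCO3⁻] = 2.36 mmol/kg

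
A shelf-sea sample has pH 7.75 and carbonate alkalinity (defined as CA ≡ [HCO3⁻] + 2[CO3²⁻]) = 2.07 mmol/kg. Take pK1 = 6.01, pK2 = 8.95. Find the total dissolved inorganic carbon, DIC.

DIC = 1.99 mmol/kg

CA = [HCO3⁻] + 2[CO3²⁻] = (α₁ + 2α₂)·DIC
At pH 7.75: [H⁺]/K1 = 10^-1.74 = 0.018197, K2/[H⁺] = 10^-1.20 = 0.063096
α₁ = 1/(1 + 0.018197 + 0.063096) = 1/1.0813 = 0.9248; α₂ = α₁·K2/[H⁺] = 0.05835
α₁ + 2α₂ = 1.0415
DIC = CA / (α₁ + 2α₂) = 2.07 / 1.0415 = 1.99 mmol/kg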